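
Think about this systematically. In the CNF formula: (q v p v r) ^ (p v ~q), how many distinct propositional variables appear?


Identify each variable that appears in the formula.
Variables found: p, q, r
Count = 3

3


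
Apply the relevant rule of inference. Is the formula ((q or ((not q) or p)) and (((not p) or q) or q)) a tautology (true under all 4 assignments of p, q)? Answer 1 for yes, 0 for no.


Check all 4 assignments:
p=0, q=0: 1
p=0, q=1: 1
p=1, q=0: 0
p=1, q=1: 1
Satisfying count = 3/4.
Tautology iff count = 4: no.

0


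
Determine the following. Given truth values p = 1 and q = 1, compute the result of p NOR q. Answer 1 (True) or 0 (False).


p = 1, q = 1
Operation: p NOR q
Evaluate: 1 NOR 1 = 0

0


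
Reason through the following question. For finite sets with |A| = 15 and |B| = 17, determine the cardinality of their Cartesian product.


The Cartesian product A x B contains all ordered pairs (a, b).
|A x B| = |A| * |B| = 15 * 17 = 255

255


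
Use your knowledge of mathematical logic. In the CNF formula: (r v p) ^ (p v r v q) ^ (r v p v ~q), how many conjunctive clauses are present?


A CNF formula is a conjunction of clauses.
Clauses are separated by ^.
Counting the conjuncts: 3 clauses.

3


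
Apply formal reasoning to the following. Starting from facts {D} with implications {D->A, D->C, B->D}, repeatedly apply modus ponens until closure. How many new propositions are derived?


Initial facts: {D}
Apply modus ponens to closure:
  D and D->A  =>  A
  D and D->C  =>  C
Final known: {A, C, D}
New propositions: {A, C}
Count = 2

2


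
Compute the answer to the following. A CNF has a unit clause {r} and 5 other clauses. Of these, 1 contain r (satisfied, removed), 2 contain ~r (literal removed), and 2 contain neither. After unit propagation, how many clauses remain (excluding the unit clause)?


Satisfied (removed): 1
Shortened (remain): 2
Unchanged (remain): 2
Remaining = 2 + 2 = 4

4


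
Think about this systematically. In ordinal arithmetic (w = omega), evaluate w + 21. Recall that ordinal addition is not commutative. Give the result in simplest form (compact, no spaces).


Compute w + 21.
Ordinal + is associative but NOT commutative; for finite n>0, n + w = w but w + n stays w+n.
w + 21 is already in normal form (a successor ordinal beyond w).
Result = w+21

w+21


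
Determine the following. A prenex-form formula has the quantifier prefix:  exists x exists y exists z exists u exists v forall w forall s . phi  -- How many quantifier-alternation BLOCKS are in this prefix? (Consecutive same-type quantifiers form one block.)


Quantifier-type sequence: E E E E E A A  (A=forall, E=exists)
Group into maximal same-type runs:
  Ex5 | Ax2
Number of blocks = 2

2


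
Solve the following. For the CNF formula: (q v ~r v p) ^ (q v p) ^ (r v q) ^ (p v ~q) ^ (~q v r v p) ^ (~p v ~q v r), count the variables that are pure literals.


Check each variable for pure literal status:
p: mixed (not pure)
q: mixed (not pure)
r: mixed (not pure)
Pure literal count = 0

0


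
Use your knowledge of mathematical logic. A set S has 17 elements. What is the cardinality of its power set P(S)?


The power set of a set with n elements has 2^n elements.
|P(S)| = 2^17 = 131072

131072


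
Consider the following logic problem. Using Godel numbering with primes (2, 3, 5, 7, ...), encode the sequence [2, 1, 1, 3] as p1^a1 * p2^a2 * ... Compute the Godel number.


Encode each element as an exponent of the corresponding prime:
  2^2 = 4
  3^1 = 3
  5^1 = 5
  7^3 = 343
Product = 4 * 3 * 5 * 343 = 20580

20580


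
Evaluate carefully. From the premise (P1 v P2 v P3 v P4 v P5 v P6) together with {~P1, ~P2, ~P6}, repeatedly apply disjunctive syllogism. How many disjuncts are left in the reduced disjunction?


Original disjuncts (6): P1, P2, P3, P4, P5, P6
Negated (eliminate): ~P1, ~P2, ~P6
Remaining disjuncts: P3, P4, P5
Count = 6 - 3 = 3

3


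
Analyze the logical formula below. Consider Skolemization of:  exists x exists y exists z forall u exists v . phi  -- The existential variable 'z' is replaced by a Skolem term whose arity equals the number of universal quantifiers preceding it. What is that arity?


Quantifier prefix: exists x exists y exists z forall u exists v
'z' is existentially quantified at position 3.
No universal quantifiers precede it.
Skolem function arity = 0 (a Skolem constant)

0


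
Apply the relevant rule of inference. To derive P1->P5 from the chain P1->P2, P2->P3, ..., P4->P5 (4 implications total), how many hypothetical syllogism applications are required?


With 4 implications in a chain connecting 5 propositions:
P1->P2, P2->P3, ..., P4->P5
Steps needed = (number of implications) - 1 = 4 - 1 = 3

3


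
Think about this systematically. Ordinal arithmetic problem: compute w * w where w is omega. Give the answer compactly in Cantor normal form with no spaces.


Compute w * w.
Ordinal * is associative and left-distributive over +, but NOT commutative; for finite n>1, n*w = w but w*n stays w*n.
w * w = w^2 by definition.
Result = w^2

w^2


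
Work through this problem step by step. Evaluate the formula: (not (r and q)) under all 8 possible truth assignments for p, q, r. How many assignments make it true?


Check all 8 assignments:
p=0, q=0, r=0: 1
p=0, q=0, r=1: 1
p=0, q=1, r=0: 1
p=0, q=1, r=1: 0
p=1, q=0, r=0: 1
p=1, q=0, r=1: 1
p=1, q=1, r=0: 1
p=1, q=1, r=1: 0
Count of True = 6

6


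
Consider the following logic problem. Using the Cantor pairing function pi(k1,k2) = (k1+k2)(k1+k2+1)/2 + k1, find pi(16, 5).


k1 + k2 = 21
(k1+k2)(k1+k2+1)/2 = 21 * 22 / 2 = 231
pi = 231 + 16 = 247

247


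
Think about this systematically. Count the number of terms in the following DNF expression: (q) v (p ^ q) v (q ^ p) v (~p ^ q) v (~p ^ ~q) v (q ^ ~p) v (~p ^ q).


A DNF formula is a disjunction of terms (conjunctions).
Terms are separated by v.
Counting the disjuncts: 7 terms.

7


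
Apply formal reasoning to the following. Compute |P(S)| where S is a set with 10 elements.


The power set of a set with n elements has 2^n elements.
|P(S)| = 2^10 = 1024

1024


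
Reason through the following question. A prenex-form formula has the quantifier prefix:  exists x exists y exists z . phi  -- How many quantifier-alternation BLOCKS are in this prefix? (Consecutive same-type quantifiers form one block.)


Quantifier-type sequence: E E E  (A=forall, E=exists)
Group into maximal same-type runs:
  Ex3
Number of blocks = 1

1


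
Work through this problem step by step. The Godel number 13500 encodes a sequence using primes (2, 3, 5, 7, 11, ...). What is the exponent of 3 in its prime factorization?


Factorize 13500 by dividing by 3 repeatedly.
Division steps: 3 divides 13500 exactly 3 time(s).
Exponent of 3 = 3

3


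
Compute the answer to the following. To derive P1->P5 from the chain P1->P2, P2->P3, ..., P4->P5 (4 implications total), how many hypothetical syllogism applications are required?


With 4 implications in a chain connecting 5 propositions:
P1->P2, P2->P3, ..., P4->P5
Steps needed = (number of implications) - 1 = 4 - 1 = 3

3


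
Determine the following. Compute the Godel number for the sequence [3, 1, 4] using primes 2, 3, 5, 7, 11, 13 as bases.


Encode each element as an exponent of the corresponding prime:
  2^3 = 8
  3^1 = 3
  5^4 = 625
Product = 8 * 3 * 625 = 15000

15000


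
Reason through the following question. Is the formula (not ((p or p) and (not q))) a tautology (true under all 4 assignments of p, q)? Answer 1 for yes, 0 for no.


Check all 4 assignments:
p=0, q=0: 1
p=0, q=1: 1
p=1, q=0: 0
p=1, q=1: 1
Satisfying count = 3/4.
Tautology iff count = 4: no.

0


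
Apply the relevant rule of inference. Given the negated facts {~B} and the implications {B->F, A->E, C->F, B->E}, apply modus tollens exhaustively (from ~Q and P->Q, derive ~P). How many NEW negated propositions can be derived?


Initial negated facts: {~B}
Apply modus tollens to closure:
  (no implication fires)
Final negated: {~B}
New negations: {(none)}
Count = 0

0


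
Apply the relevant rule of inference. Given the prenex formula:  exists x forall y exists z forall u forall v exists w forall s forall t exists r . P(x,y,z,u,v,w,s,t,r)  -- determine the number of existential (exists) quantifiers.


Quantifier prefix: exists x forall y exists z forall u forall v exists w forall s forall t exists r
Mark each quantifier type:
  E U E U U E U U E
Universal count = 5, Existential count = 4
Asked for existential (exists) quantifiers: 4

4


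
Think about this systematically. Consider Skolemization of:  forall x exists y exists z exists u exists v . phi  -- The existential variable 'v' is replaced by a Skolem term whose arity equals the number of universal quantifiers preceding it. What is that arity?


Quantifier prefix: forall x exists y exists z exists u exists v
'v' is existentially quantified at position 5.
Universal variables preceding it: x
Skolem function arity = 1

1


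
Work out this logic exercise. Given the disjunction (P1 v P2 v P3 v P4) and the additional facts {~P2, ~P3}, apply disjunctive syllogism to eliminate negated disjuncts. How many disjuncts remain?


Original disjuncts (4): P1, P2, P3, P4
Negated (eliminate): ~P2, ~P3
Remaining disjuncts: P1, P4
Count = 4 - 2 = 2

2


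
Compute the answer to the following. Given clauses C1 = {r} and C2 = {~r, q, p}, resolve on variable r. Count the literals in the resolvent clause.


Remove r from C1 and ~r from C2.
C1 remainder: {}
C2 remainder: {q, p}
Union (resolvent): {p, q}
Resolvent has 2 literal(s).

2


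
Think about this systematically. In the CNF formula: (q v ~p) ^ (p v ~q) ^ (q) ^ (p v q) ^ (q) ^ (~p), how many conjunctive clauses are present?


A CNF formula is a conjunction of clauses.
Clauses are separated by ^.
Counting the conjuncts: 6 clauses.

6


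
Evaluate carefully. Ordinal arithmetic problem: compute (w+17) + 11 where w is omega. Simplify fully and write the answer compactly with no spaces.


Compute (w+17) + 11.
Ordinal + is associative but NOT commutative; for finite n>0, n + w = w but w + n stays w+n.
By associativity: (w+17) + 11 = w + (17+11) = w+28.
Result = w+28

w+28


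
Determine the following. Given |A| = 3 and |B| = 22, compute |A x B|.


The Cartesian product A x B contains all ordered pairs (a, b).
|A x B| = |A| * |B| = 3 * 22 = 66

66


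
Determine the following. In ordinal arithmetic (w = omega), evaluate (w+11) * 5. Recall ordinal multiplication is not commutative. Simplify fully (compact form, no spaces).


Compute (w+11) * 5.
Ordinal * is associative and left-distributive over +, but NOT commutative; for finite n>1, n*w = w but w*n stays w*n.
(w+11) * 5 = (w+11) repeated 5 times. Each intermediate +11 is absorbed by the following w; only the last survives: w*5+11.
Result = w*5+11

w*5+11


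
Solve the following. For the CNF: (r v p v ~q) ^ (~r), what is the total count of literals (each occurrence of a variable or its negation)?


Counting literals in each clause:
Clause 1: 3 literal(s)
Clause 2: 1 literal(s)
Total = 4

4


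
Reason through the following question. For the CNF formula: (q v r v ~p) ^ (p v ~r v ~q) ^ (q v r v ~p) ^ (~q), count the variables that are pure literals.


Check each variable for pure literal status:
p: mixed (not pure)
q: mixed (not pure)
r: mixed (not pure)
Pure literal count = 0

0


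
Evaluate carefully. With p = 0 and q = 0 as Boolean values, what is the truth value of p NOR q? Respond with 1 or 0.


p = 0, q = 0
Operation: p NOR q
Evaluate: 0 NOR 0 = 1

1


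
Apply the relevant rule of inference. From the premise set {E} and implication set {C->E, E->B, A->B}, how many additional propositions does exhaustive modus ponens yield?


Initial facts: {E}
Apply modus ponens to closure:
  E and E->B  =>  B
Final known: {B, E}
New propositions: {B}
Count = 1

1


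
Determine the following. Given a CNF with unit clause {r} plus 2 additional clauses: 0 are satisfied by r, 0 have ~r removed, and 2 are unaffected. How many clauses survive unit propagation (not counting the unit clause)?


Satisfied (removed): 0
Shortened (remain): 0
Unchanged (remain): 2
Remaining = 0 + 2 = 2

2


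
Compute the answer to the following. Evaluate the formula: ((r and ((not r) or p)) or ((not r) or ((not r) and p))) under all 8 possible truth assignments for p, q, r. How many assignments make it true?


Check all 8 assignments:
p=0, q=0, r=0: 1
p=0, q=0, r=1: 0
p=0, q=1, r=0: 1
p=0, q=1, r=1: 0
p=1, q=0, r=0: 1
p=1, q=0, r=1: 1
p=1, q=1, r=0: 1
p=1, q=1, r=1: 1
Count of True = 6

6


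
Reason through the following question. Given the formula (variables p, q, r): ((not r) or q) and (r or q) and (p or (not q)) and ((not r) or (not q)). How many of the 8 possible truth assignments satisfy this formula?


Evaluate all 8 assignments for p, q, r:
p=0, q=0, r=0: 0
p=0, q=0, r=1: 0
p=0, q=1, r=0: 0
p=0, q=1, r=1: 0
p=1, q=0, r=0: 0
p=1, q=0, r=1: 0
p=1, q=1, r=0: 1
p=1, q=1, r=1: 0
Satisfying count = 1

1


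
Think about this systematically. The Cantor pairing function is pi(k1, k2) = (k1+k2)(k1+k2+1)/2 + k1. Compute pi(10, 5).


k1 + k2 = 15
(k1+k2)(k1+k2+1)/2 = 15 * 16 / 2 = 120
pi = 120 + 10 = 130

130


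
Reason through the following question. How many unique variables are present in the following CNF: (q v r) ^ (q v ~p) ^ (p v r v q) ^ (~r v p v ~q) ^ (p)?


Identify each variable that appears in the formula.
Variables found: p, q, r
Count = 3

3


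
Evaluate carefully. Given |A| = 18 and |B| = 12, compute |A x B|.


The Cartesian product A x B contains all ordered pairs (a, b).
|A x B| = |A| * |B| = 18 * 12 = 216

216


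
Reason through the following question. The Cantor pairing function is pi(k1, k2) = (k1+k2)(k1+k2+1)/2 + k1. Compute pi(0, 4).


k1 + k2 = 4
(k1+k2)(k1+k2+1)/2 = 4 * 5 / 2 = 10
pi = 10 + 0 = 10

10


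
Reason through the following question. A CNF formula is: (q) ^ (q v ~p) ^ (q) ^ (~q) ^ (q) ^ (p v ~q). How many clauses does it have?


A CNF formula is a conjunction of clauses.
Clauses are separated by ^.
Counting the conjuncts: 6 clauses.

6


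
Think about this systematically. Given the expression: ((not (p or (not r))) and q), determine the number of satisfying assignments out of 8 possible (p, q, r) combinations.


Check all 8 assignments:
p=0, q=0, r=0: 0
p=0, q=0, r=1: 0
p=0, q=1, r=0: 0
p=0, q=1, r=1: 1
p=1, q=0, r=0: 0
p=1, q=0, r=1: 0
p=1, q=1, r=0: 0
p=1, q=1, r=1: 0
Count of True = 1

1


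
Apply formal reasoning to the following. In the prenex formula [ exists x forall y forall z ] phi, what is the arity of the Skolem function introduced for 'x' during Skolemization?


Quantifier prefix: exists x forall y forall z
'x' is existentially quantified at position 1.
No universal quantifiers precede it.
Skolem function arity = 0 (a Skolem constant)

0


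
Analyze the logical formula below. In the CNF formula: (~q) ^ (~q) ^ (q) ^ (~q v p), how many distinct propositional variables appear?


Identify each variable that appears in the formula.
Variables found: p, q
Count = 2

2


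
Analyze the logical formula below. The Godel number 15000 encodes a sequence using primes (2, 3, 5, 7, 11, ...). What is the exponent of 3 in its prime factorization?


Factorize 15000 by dividing by 3 repeatedly.
Division steps: 3 divides 15000 exactly 1 time(s).
Exponent of 3 = 1

1


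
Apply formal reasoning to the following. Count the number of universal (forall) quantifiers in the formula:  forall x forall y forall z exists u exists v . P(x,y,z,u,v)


Quantifier prefix: forall x forall y forall z exists u exists v
Mark each quantifier type:
  U U U E E
Universal count = 3, Existential count = 2
Asked for universal (forall) quantifiers: 3

3


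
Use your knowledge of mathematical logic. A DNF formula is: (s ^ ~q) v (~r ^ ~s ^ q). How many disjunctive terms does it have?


A DNF formula is a disjunction of terms (conjunctions).
Terms are separated by v.
Counting the disjuncts: 2 terms.

2


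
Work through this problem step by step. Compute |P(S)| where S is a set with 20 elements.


The power set of a set with n elements has 2^n elements.
|P(S)| = 2^20 = 1048576

1048576


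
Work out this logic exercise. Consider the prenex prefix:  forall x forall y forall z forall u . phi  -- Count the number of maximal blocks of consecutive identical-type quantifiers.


Quantifier-type sequence: A A A A  (A=forall, E=exists)
Group into maximal same-type runs:
  Ax4
Number of blocks = 1

1


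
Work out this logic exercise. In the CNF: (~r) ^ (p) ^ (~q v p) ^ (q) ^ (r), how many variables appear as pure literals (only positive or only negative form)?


Check each variable for pure literal status:
p: pure positive
q: mixed (not pure)
r: mixed (not pure)
Pure literal count = 1

1


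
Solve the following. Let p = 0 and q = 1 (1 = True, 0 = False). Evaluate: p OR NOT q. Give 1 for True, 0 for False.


p = 0, q = 1
Operation: p OR NOT q
Evaluate: 0 OR NOT 1 = 0

0


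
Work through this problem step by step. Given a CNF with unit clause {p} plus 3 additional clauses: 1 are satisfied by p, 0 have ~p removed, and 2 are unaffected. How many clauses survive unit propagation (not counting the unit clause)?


Satisfied (removed): 1
Shortened (remain): 0
Unchanged (remain): 2
Remaining = 0 + 2 = 2

2


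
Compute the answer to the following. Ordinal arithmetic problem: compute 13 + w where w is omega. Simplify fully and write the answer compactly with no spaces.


Compute 13 + w.
Ordinal + is associative but NOT commutative; for finite n>0, n + w = w but w + n stays w+n.
Any finite left addend is absorbed by w on the right: 13 + w = w.
Result = w

w


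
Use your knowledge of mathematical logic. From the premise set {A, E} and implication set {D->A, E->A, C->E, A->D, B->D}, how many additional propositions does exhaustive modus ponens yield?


Initial facts: {A, E}
Apply modus ponens to closure:
  A and A->D  =>  D
Final known: {A, D, E}
New propositions: {D}
Count = 1

1


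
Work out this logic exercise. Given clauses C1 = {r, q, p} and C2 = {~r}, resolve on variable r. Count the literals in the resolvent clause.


Remove r from C1 and ~r from C2.
C1 remainder: {q, p}
C2 remainder: {}
Union (resolvent): {p, q}
Resolvent has 2 literal(s).

2


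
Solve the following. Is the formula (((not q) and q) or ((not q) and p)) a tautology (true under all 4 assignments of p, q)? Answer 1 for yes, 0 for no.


Check all 4 assignments:
p=0, q=0: 0
p=0, q=1: 0
p=1, q=0: 1
p=1, q=1: 0
Satisfying count = 1/4.
Tautology iff count = 4: no.

0


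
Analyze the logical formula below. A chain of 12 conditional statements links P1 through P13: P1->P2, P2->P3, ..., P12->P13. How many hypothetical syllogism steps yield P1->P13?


With 12 implications in a chain connecting 13 propositions:
P1->P2, P2->P3, ..., P12->P13
Steps needed = (number of implications) - 1 = 12 - 1 = 11

11


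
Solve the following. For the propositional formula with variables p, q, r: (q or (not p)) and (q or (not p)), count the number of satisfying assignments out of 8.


Evaluate all 8 assignments for p, q, r:
p=0, q=0, r=0: 1
p=0, q=0, r=1: 1
p=0, q=1, r=0: 1
p=0, q=1, r=1: 1
p=1, q=0, r=0: 0
p=1, q=0, r=1: 0
p=1, q=1, r=0: 1
p=1, q=1, r=1: 1
Satisfying count = 6

6


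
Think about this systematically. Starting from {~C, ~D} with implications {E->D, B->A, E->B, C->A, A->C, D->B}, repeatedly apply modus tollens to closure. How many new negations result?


Initial negated facts: {~C, ~D}
Apply modus tollens to closure:
  ~D and E->D  =>  ~E
  ~C and A->C  =>  ~A
  ~A and B->A  =>  ~B
Final negated: {~A, ~B, ~C, ~D, ~E}
New negations: {~A, ~B, ~E}
Count = 3

3


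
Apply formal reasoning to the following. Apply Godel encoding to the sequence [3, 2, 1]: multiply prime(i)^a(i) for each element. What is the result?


Encode each element as an exponent of the corresponding prime:
  2^3 = 8
  3^2 = 9
  5^1 = 5
Product = 8 * 9 * 5 = 360

360


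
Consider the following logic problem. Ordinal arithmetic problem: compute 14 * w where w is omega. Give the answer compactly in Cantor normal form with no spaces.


Compute 14 * w.
Ordinal * is associative and left-distributive over +, but NOT commutative; for finite n>1, n*w = w but w*n stays w*n.
For finite n>0, n * w = sup{n*k : k<w} = w. So 14 * w = w.
Result = w

w


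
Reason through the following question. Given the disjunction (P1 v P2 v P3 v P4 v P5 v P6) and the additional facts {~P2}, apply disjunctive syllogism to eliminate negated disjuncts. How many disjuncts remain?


Original disjuncts (6): P1, P2, P3, P4, P5, P6
Negated (eliminate): ~P2
Remaining disjuncts: P1, P3, P4, P5, P6
Count = 6 - 1 = 5

5


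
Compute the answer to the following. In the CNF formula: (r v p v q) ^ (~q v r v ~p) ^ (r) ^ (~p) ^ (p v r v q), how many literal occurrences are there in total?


Counting literals in each clause:
Clause 1: 3 literal(s)
Clause 2: 3 literal(s)
Clause 3: 1 literal(s)
Clause 4: 1 literal(s)
Clause 5: 3 literal(s)
Total = 11

11


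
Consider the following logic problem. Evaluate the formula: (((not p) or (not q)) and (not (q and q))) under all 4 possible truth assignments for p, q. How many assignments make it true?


Check all 4 assignments:
p=0, q=0: 1
p=0, q=1: 0
p=1, q=0: 1
p=1, q=1: 0
Count of True = 2

2


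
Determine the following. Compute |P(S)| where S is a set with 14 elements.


The power set of a set with n elements has 2^n elements.
|P(S)| = 2^14 = 16384

16384


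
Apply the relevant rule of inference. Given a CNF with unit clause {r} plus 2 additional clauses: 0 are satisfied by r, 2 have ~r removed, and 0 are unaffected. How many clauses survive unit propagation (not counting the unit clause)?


Satisfied (removed): 0
Shortened (remain): 2
Unchanged (remain): 0
Remaining = 2 + 0 = 2

2


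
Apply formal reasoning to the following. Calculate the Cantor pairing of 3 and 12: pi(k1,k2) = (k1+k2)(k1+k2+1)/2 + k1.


k1 + k2 = 15
(k1+k2)(k1+k2+1)/2 = 15 * 16 / 2 = 120
pi = 120 + 3 = 123

123


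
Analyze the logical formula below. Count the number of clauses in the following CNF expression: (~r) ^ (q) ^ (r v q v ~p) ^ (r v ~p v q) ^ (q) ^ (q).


A CNF formula is a conjunction of clauses.
Clauses are separated by ^.
Counting the conjuncts: 6 clauses.

6


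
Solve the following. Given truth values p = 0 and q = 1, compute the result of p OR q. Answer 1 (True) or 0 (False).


p = 0, q = 1
Operation: p OR q
Evaluate: 0 OR 1 = 1

1


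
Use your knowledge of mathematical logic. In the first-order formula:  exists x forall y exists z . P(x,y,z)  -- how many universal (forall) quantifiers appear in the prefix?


Quantifier prefix: exists x forall y exists z
Mark each quantifier type:
  E U E
Universal count = 1, Existential count = 2
Asked for universal (forall) quantifiers: 1

1


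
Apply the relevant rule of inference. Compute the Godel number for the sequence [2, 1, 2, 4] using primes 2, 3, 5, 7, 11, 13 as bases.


Encode each element as an exponent of the corresponding prime:
  2^2 = 4
  3^1 = 3
  5^2 = 25
  7^4 = 2401
Product = 4 * 3 * 25 * 2401 = 720300

720300


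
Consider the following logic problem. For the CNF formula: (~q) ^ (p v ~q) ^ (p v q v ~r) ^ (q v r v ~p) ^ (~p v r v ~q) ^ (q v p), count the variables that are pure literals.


Check each variable for pure literal status:
p: mixed (not pure)
q: mixed (not pure)
r: mixed (not pure)
Pure literal count = 0

0


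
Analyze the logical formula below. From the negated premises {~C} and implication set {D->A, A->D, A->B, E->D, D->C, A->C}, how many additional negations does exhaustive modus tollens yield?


Initial negated facts: {~C}
Apply modus tollens to closure:
  ~C and D->C  =>  ~D
  ~C and A->C  =>  ~A
  ~D and E->D  =>  ~E
Final negated: {~A, ~C, ~D, ~E}
New negations: {~A, ~D, ~E}
Count = 3

3


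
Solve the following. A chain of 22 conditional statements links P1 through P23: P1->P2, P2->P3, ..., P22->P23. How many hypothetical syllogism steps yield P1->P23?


With 22 implications in a chain connecting 23 propositions:
P1->P2, P2->P3, ..., P22->P23
Steps needed = (number of implications) - 1 = 22 - 1 = 21

21


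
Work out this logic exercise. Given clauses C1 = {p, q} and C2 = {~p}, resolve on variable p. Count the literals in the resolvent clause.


Remove p from C1 and ~p from C2.
C1 remainder: {q}
C2 remainder: {}
Union (resolvent): {q}
Resolvent has 1 literal(s).

1


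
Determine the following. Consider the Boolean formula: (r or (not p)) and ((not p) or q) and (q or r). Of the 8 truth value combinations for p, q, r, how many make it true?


Evaluate all 8 assignments for p, q, r:
p=0, q=0, r=0: 0
p=0, q=0, r=1: 1
p=0, q=1, r=0: 1
p=0, q=1, r=1: 1
p=1, q=0, r=0: 0
p=1, q=0, r=1: 0
p=1, q=1, r=0: 0
p=1, q=1, r=1: 1
Satisfying count = 4

4


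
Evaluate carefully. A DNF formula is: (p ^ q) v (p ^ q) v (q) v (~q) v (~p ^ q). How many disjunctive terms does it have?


A DNF formula is a disjunction of terms (conjunctions).
Terms are separated by v.
Counting the disjuncts: 5 terms.

5


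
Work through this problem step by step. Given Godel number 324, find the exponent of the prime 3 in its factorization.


Factorize 324 by dividing by 3 repeatedly.
Division steps: 3 divides 324 exactly 4 time(s).
Exponent of 3 = 4

4


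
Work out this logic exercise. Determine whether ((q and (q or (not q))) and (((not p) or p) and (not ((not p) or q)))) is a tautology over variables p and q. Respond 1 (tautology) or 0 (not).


Check all 4 assignments:
p=0, q=0: 0
p=0, q=1: 0
p=1, q=0: 0
p=1, q=1: 0
Satisfying count = 0/4.
Tautology iff count = 4: no.

0


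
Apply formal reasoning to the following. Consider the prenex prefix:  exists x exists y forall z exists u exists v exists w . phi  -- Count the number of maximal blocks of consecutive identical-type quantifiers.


Quantifier-type sequence: E E A E E E  (A=forall, E=exists)
Group into maximal same-type runs:
  Ex2 | Ax1 | Ex3
Number of blocks = 3

3


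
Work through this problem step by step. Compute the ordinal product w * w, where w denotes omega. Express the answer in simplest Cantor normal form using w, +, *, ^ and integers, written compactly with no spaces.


Compute w * w.
Ordinal * is associative and left-distributive over +, but NOT commutative; for finite n>1, n*w = w but w*n stays w*n.
w * w = w^2 by definition.
Result = w^2

w^2


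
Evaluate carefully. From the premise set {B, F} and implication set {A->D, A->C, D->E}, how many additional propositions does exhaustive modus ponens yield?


Initial facts: {B, F}
Apply modus ponens to closure:
  (no implication fires)
Final known: {B, F}
New propositions: {(none)}
Count = 0

0


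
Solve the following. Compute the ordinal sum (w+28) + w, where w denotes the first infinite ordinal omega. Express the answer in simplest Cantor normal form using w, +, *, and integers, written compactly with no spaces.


Compute (w+28) + w.
Ordinal + is associative but NOT commutative; for finite n>0, n + w = w but w + n stays w+n.
(w+28) + w = w + (28+w) = w + w = w*2 (the finite tail 28 is absorbed by the right w).
Result = w*2

w*2


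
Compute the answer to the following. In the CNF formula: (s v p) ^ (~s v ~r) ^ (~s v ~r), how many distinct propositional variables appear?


Identify each variable that appears in the formula.
Variables found: p, r, s
Count = 3

3


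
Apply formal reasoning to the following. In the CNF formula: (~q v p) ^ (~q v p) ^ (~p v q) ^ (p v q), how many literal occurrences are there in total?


Counting literals in each clause:
Clause 1: 2 literal(s)
Clause 2: 2 literal(s)
Clause 3: 2 literal(s)
Clause 4: 2 literal(s)
Total = 8

8


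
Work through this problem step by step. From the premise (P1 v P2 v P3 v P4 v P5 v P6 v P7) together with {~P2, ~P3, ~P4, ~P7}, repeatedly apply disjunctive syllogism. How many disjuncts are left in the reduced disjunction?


Original disjuncts (7): P1, P2, P3, P4, P5, P6, P7
Negated (eliminate): ~P2, ~P3, ~P4, ~P7
Remaining disjuncts: P1, P5, P6
Count = 7 - 4 = 3

3


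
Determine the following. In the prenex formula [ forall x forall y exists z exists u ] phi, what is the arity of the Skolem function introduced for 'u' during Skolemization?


Quantifier prefix: forall x forall y exists z exists u
'u' is existentially quantified at position 4.
Universal variables preceding it: x, y
Skolem function arity = 2

2


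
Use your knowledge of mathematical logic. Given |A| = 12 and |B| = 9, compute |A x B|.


The Cartesian product A x B contains all ordered pairs (a, b).
|A x B| = |A| * |B| = 12 * 9 = 108

108


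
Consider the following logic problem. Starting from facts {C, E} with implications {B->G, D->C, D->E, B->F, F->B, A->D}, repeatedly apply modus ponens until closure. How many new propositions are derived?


Initial facts: {C, E}
Apply modus ponens to closure:
  (no implication fires)
Final known: {C, E}
New propositions: {(none)}
Count = 0

0


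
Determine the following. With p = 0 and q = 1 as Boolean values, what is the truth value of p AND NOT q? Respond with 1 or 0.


p = 0, q = 1
Operation: p AND NOT q
Evaluate: 0 AND NOT 1 = 0

0


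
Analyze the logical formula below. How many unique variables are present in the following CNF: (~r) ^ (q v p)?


Identify each variable that appears in the formula.
Variables found: p, q, r
Count = 3

3


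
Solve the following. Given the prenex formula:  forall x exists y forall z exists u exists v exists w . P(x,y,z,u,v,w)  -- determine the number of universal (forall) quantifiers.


Quantifier prefix: forall x exists y forall z exists u exists v exists w
Mark each quantifier type:
  U E U E E E
Universal count = 2, Existential count = 4
Asked for universal (forall) quantifiers: 2

2


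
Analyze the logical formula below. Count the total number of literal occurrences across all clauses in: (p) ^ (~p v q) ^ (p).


Counting literals in each clause:
Clause 1: 1 literal(s)
Clause 2: 2 literal(s)
Clause 3: 1 literal(s)
Total = 4

4


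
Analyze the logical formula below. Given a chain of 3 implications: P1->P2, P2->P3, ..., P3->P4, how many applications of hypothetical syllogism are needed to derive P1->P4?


With 3 implications in a chain connecting 4 propositions:
P1->P2, P2->P3, ..., P3->P4
Steps needed = (number of implications) - 1 = 3 - 1 = 2

2


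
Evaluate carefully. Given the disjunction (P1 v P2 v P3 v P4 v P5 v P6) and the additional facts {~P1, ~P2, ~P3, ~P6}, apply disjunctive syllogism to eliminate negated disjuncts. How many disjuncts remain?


Original disjuncts (6): P1, P2, P3, P4, P5, P6
Negated (eliminate): ~P1, ~P2, ~P3, ~P6
Remaining disjuncts: P4, P5
Count = 6 - 4 = 2

2


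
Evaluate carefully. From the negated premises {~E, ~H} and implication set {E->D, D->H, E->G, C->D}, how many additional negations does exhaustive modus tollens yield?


Initial negated facts: {~E, ~H}
Apply modus tollens to closure:
  ~H and D->H  =>  ~D
  ~D and C->D  =>  ~C
Final negated: {~C, ~D, ~E, ~H}
New negations: {~C, ~D}
Count = 2

2


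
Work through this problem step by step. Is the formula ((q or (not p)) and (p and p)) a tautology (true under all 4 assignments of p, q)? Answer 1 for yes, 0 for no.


Check all 4 assignments:
p=0, q=0: 0
p=0, q=1: 0
p=1, q=0: 0
p=1, q=1: 1
Satisfying count = 1/4.
Tautology iff count = 4: no.

0


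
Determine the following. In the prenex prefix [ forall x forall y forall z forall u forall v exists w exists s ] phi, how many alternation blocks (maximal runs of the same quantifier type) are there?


Quantifier-type sequence: A A A A A E E  (A=forall, E=exists)
Group into maximal same-type runs:
  Ax5 | Ex2
Number of blocks = 2

2


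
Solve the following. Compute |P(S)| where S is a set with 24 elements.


The power set of a set with n elements has 2^n elements.
|P(S)| = 2^24 = 16777216

16777216


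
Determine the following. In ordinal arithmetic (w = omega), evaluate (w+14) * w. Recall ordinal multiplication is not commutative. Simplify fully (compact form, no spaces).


Compute (w+14) * w.
Ordinal * is associative and left-distributive over +, but NOT commutative; for finite n>1, n*w = w but w*n stays w*n.
(w+14) * w = sup{(w+14)*k : k<w} = sup{w*k+14} = w^2 (the +14 tail is absorbed in the limit).
Result = w^2

w^2


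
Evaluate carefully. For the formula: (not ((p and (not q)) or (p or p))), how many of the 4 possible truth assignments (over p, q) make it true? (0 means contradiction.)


Check all 4 assignments:
p=0, q=0: 1
p=0, q=1: 1
p=1, q=0: 0
p=1, q=1: 0
Count of True = 2

2


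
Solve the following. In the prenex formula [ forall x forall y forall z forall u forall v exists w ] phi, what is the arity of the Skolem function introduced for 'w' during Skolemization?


Quantifier prefix: forall x forall y forall z forall u forall v exists w
'w' is existentially quantified at position 6.
Universal variables preceding it: x, y, z, u, v
Skolem function arity = 5

5


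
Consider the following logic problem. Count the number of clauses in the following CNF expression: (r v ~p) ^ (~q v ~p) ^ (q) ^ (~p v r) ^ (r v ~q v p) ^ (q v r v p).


A CNF formula is a conjunction of clauses.
Clauses are separated by ^.
Counting the conjuncts: 6 clauses.

6


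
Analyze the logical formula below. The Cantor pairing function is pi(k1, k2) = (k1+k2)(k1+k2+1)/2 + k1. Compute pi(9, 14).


k1 + k2 = 23
(k1+k2)(k1+k2+1)/2 = 23 * 24 / 2 = 276
pi = 276 + 9 = 285

285


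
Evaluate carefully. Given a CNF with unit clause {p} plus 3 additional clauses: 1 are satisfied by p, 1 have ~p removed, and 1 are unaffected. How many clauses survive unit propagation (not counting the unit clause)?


Satisfied (removed): 1
Shortened (remain): 1
Unchanged (remain): 1
Remaining = 1 + 1 = 2

2


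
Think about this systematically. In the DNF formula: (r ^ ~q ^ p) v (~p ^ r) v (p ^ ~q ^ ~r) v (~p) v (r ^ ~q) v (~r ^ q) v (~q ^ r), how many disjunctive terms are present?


A DNF formula is a disjunction of terms (conjunctions).
Terms are separated by v.
Counting the disjuncts: 7 terms.

7


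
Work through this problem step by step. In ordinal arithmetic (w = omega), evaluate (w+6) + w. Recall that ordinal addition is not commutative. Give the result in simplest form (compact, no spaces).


Compute (w+6) + w.
Ordinal + is associative but NOT commutative; for finite n>0, n + w = w but w + n stays w+n.
(w+6) + w = w + (6+w) = w + w = w*2 (the finite tail 6 is absorbed by the right w).
Result = w*2

w*2


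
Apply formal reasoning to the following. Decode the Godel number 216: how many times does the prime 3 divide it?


Factorize 216 by dividing by 3 repeatedly.
Division steps: 3 divides 216 exactly 3 time(s).
Exponent of 3 = 3

3


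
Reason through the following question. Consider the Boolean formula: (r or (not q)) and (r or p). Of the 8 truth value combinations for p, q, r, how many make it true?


Evaluate all 8 assignments for p, q, r:
p=0, q=0, r=0: 0
p=0, q=0, r=1: 1
p=0, q=1, r=0: 0
p=0, q=1, r=1: 1
p=1, q=0, r=0: 1
p=1, q=0, r=1: 1
p=1, q=1, r=0: 0
p=1, q=1, r=1: 1
Satisfying count = 5

5


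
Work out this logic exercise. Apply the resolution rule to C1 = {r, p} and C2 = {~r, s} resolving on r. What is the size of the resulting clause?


Remove r from C1 and ~r from C2.
C1 remainder: {p}
C2 remainder: {s}
Union (resolvent): {p, s}
Resolvent has 2 literal(s).

2


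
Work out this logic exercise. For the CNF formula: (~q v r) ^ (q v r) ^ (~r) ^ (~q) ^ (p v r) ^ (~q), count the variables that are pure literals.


Check each variable for pure literal status:
p: pure positive
q: mixed (not pure)
r: mixed (not pure)
Pure literal count = 1

1


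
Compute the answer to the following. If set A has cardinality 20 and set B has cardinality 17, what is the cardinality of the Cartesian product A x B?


The Cartesian product A x B contains all ordered pairs (a, b).
|A x B| = |A| * |B| = 20 * 17 = 340

340


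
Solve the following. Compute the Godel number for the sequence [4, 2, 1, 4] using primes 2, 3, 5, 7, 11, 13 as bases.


Encode each element as an exponent of the corresponding prime:
  2^4 = 16
  3^2 = 9
  5^1 = 5
  7^4 = 2401
Product = 16 * 9 * 5 * 2401 = 1728720

1728720


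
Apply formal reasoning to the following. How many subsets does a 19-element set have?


The power set of a set with n elements has 2^n elements.
|P(S)| = 2^19 = 524288

524288


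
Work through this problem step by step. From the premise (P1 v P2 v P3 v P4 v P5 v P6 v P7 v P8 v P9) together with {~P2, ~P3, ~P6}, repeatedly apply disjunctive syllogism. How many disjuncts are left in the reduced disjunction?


Original disjuncts (9): P1, P2, P3, P4, P5, P6, P7, P8, P9
Negated (eliminate): ~P2, ~P3, ~P6
Remaining disjuncts: P1, P4, P5, P7, P8, P9
Count = 9 - 3 = 6

6


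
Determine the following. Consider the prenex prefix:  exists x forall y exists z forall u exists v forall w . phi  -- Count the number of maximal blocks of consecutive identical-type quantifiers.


Quantifier-type sequence: E A E A E A  (A=forall, E=exists)
Group into maximal same-type runs:
  Ex1 | Ax1 | Ex1 | Ax1 | Ex1 | Ax1
Number of blocks = 6

6


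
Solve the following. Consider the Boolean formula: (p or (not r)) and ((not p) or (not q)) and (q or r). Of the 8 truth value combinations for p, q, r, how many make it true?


Evaluate all 8 assignments for p, q, r:
p=0, q=0, r=0: 0
p=0, q=0, r=1: 0
p=0, q=1, r=0: 1
p=0, q=1, r=1: 0
p=1, q=0, r=0: 0
p=1, q=0, r=1: 1
p=1, q=1, r=0: 0
p=1, q=1, r=1: 0
Satisfying count = 2

2


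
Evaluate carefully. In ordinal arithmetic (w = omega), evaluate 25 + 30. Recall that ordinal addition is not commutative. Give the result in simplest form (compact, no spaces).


Compute 25 + 30.
Ordinal + is associative but NOT commutative; for finite n>0, n + w = w but w + n stays w+n.
Both operands finite; ordinal + agrees with natural +: 25 + 30 = 55.
Result = 55

55


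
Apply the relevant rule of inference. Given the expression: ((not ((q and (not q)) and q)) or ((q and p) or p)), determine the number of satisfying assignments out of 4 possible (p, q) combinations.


Check all 4 assignments:
p=0, q=0: 1
p=0, q=1: 1
p=1, q=0: 1
p=1, q=1: 1
Count of True = 4

4


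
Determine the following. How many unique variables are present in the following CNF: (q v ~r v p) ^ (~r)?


Identify each variable that appears in the formula.
Variables found: p, q, r
Count = 3

3


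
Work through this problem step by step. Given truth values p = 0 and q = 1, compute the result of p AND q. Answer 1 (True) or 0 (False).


p = 0, q = 1
Operation: p AND q
Evaluate: 0 AND 1 = 0

0


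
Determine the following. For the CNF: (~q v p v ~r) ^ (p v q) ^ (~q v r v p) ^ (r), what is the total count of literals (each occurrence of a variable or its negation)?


Counting literals in each clause:
Clause 1: 3 literal(s)
Clause 2: 2 literal(s)
Clause 3: 3 literal(s)
Clause 4: 1 literal(s)
Total = 9

9


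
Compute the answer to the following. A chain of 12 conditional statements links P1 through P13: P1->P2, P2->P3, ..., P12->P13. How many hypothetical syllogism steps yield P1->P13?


With 12 implications in a chain connecting 13 propositions:
P1->P2, P2->P3, ..., P12->P13
Steps needed = (number of implications) - 1 = 12 - 1 = 11

11


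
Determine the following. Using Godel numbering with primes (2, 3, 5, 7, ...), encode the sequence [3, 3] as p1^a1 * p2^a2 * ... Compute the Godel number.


Encode each element as an exponent of the corresponding prime:
  2^3 = 8
  3^3 = 27
Product = 8 * 27 = 216

216
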